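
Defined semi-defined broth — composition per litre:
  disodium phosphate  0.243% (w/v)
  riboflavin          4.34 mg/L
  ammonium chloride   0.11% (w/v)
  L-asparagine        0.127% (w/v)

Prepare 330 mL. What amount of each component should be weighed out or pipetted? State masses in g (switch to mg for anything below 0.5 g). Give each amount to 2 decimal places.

disodium phosphate 0.80 g; riboflavin 1.43 mg; ammonium chloride 363.00 mg; L-asparagine 419.10 mg

Working volume: 330 mL = 0.33 L.
disodium phosphate: 0.243 g per 100 mL × 330 mL ÷ 100 = 0.80 g
riboflavin: 4.34 mg/L × 0.33 L = 1.43 mg
ammonium chloride: 0.11% w/v = 1.1 g/L → 1.1 × 0.33 L = 0.363 g = 363.00 mg
L-asparagine: 0.127% w/v = 1.27 g/L → 1.27 × 0.33 L = 0.4191 g = 419.10 mg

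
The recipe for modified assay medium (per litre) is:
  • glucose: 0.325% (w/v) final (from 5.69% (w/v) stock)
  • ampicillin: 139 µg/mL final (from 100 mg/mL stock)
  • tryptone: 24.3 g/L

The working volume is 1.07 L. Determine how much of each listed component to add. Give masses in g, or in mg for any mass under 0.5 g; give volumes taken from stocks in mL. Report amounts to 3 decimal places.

glucose 61.116 mL; ampicillin 1.487 mL; tryptone 26.001 g

Scale factor relative to 1 L: 1.07.
glucose: C1V1 = C2V2 → 0.325% ÷ 5.69% × 1070 mL = 61.116 mL
ampicillin: V = C2·V2/C1 = 139 µg/mL × 1070 mL ÷ 100000 µg/mL = 1.487 mL
tryptone: 24.3 g/L × 1.07 L = 26.001 g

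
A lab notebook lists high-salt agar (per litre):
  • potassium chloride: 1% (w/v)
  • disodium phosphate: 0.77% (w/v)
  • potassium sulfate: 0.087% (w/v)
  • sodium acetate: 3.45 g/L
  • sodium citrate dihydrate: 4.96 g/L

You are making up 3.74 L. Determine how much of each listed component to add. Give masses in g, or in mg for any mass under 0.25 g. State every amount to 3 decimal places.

Working volume: 3.74 L.
potassium chloride: 1% w/v = 10 g/L → 10 × 3.74 L = 37.400 g
disodium phosphate: 0.77% w/v = 7.7 g/L → 7.7 × 3.74 L = 28.798 g
potassium sulfate: 0.087% w/v = 0.87 g/L → 0.87 × 3.74 L = 3.254 g
sodium acetate: 3.45 g/L × 3.74 L = 12.903 g
sodium citrate dihydrate: 4.96 g/L × 3.74 L = 18.550 g

potassium chloride 37.400 g; disodium phosphate 28.798 g; potassium sulfate 3.254 g; sodium acetate 12.903 g; sodium citrate dihydrate 18.550 g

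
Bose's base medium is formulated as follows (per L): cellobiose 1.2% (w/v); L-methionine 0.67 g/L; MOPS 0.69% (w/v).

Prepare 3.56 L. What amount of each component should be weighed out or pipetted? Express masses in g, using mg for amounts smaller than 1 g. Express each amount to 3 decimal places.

Scale factor relative to 1 L: 3.56.
cellobiose: 1.2% w/v = 12 g/L → 12 × 3.56 L = 42.720 g
L-methionine: 0.67 g/L × 3.56 L = 2.385 g
MOPS: 0.69% w/v = 6.9 g/L → 6.9 × 3.56 L = 24.564 g

cellobiose 42.720 g; L-methionine 2.385 g; MOPS 24.564 g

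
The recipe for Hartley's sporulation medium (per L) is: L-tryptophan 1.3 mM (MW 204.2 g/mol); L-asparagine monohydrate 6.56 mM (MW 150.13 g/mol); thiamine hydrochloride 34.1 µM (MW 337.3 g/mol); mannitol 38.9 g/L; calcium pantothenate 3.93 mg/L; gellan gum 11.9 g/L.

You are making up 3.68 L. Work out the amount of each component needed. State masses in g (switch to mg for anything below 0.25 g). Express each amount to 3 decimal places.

Working volume: 3.68 L.
L-tryptophan: 1.3 mmol/L × 204.2 g/mol × 3.68 L ÷ 1000 = 0.977 g
L-asparagine monohydrate: 6.56 mmol/L × 150.13 g/mol × 3.68 L ÷ 1000 = 3.624 g
thiamine hydrochloride: 34.1 µmol/L × 337.3 g/mol × 3.68 L ÷ 1000 = 42.327 mg
mannitol: 38.9 g/L × 3.68 L = 143.152 g
calcium pantothenate: 3.93 mg/L × 3.68 L = 14.462 mg
gellan gum: 11.9 g/L × 3.68 L = 43.792 g

L-tryptophan 0.977 g; L-asparagine monohydrate 3.624 g; thiamine hydrochloride 42.327 mg; mannitol 143.152 g; calcium pantothenate 14.462 mg; gellan gum 43.792 g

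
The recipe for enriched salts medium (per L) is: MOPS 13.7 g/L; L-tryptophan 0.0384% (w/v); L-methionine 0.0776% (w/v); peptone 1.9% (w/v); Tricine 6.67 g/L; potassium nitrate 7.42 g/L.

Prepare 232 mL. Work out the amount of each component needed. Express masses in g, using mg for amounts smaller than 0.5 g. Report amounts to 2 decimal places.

Target volume = 232 mL = 0.232 L.
MOPS: 13.7 g/L × 0.232 L = 3.18 g
L-tryptophan: 0.0384 g per 100 mL × 232 mL ÷ 100 = 0.089088 g = 89.09 mg
L-methionine: 0.0776 g per 100 mL × 232 mL ÷ 100 = 0.180032 g = 180.03 mg
peptone: 1.9 g per 100 mL × 232 mL ÷ 100 = 4.41 g
Tricine: 6.67 g/L × 0.232 L = 1.55 g
potassium nitrate: 7.42 g/L × 0.232 L = 1.72 g

MOPS 3.18 g; L-tryptophan 89.09 mg; L-methionine 180.03 mg; peptone 4.41 g; Tricine 1.55 g; potassium nitrate 1.72 g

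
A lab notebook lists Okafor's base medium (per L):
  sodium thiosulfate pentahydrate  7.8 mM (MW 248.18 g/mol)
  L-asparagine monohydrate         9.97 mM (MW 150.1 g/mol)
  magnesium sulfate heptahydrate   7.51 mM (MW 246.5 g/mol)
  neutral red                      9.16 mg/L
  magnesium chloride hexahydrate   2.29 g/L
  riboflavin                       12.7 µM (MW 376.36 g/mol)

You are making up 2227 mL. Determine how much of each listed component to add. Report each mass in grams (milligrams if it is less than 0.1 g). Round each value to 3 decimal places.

sodium thiosulfate pentahydrate 4.311 g; L-asparagine monohydrate 3.333 g; magnesium sulfate heptahydrate 4.123 g; neutral red 20.399 mg; magnesium chloride hexahydrate 5.100 g; riboflavin 10.645 mg

Working volume: 2227 mL = 2.227 L.
sodium thiosulfate pentahydrate: 7.8 mmol/L × 248.18 g/mol × 2.227 L ÷ 1000 = 4.311 g
L-asparagine monohydrate: 9.97 mmol/L × 150.1 g/mol × 2.227 L ÷ 1000 = 3.333 g
magnesium sulfate heptahydrate: 7.51 mmol/L × 246.5 g/mol × 2.227 L ÷ 1000 = 4.123 g
neutral red: 9.16 mg/L × 2.227 L = 20.399 mg
magnesium chloride hexahydrate: 2.29 g/L × 2.227 L = 5.100 g
riboflavin: 12.7 µmol/L × 376.36 g/mol × 2.227 L ÷ 1000 = 10.645 mg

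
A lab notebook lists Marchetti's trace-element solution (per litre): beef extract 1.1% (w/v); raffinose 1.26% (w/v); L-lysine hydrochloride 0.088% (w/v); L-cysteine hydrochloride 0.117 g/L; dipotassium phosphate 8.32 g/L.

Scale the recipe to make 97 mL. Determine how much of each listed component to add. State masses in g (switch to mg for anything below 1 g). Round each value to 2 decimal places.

beef extract 1.07 g; raffinose 1.22 g; L-lysine hydrochloride 85.36 mg; L-cysteine hydrochloride 11.35 mg; dipotassium phosphate 807.04 mg

Target volume = 97 mL = 0.097 L.
beef extract: 1.1% w/v = 11 g/L → 11 × 0.097 L = 1.07 g
raffinose: 1.26% w/v = 12.6 g/L → 12.6 × 0.097 L = 1.22 g
L-lysine hydrochloride: 0.088% w/v = 0.88 g/L → 0.88 × 0.097 L = 0.08536 g = 85.36 mg
L-cysteine hydrochloride: 0.117 g/L × 0.097 L = 0.011349 g = 11.35 mg
dipotassium phosphate: 8.32 g/L × 0.097 L = 0.80704 g = 807.04 mg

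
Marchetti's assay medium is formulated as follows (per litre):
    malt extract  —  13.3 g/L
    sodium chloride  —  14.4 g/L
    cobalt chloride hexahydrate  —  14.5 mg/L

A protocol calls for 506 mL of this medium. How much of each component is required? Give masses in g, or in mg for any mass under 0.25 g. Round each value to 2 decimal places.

malt extract 6.73 g; sodium chloride 7.29 g; cobalt chloride hexahydrate 7.34 mg

Target volume = 506 mL = 0.506 L.
malt extract: 13.3 g/L × 0.506 L = 6.73 g
sodium chloride: 14.4 g/L × 0.506 L = 7.29 g
cobalt chloride hexahydrate: 14.5 mg/L × 0.506 L = 7.34 mg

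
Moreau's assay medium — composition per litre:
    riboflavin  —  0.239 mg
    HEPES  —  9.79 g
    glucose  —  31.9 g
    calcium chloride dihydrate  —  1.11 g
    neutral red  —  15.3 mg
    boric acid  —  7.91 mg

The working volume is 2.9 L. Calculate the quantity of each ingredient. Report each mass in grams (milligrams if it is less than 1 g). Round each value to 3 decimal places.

riboflavin 0.693 mg; HEPES 28.391 g; glucose 92.510 g; calcium chloride dihydrate 3.219 g; neutral red 44.370 mg; boric acid 22.939 mg

Ratio of target to recipe volume: 2900 / 1000 = 2.9.
riboflavin: 0.239 mg × (2900 mL / 1000 mL) = 0.693 mg
HEPES: 9.79 g × (2900 mL / 1000 mL) = 28.391 g
glucose: 31.9 g × (2900 mL / 1000 mL) = 92.510 g
calcium chloride dihydrate: 1.11 g × (2900 mL / 1000 mL) = 3.219 g
neutral red: 15.3 mg × (2900 mL / 1000 mL) = 44.370 mg
boric acid: 7.91 mg × (2900 mL / 1000 mL) = 22.939 mg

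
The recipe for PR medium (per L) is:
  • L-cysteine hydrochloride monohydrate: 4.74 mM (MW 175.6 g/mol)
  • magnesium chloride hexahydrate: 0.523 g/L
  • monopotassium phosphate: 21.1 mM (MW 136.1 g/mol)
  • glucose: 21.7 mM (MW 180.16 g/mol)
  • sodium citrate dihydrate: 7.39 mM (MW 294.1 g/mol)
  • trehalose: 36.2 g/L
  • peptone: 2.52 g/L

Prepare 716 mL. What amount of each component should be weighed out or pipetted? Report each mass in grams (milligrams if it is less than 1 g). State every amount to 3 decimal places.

Target volume = 716 mL = 0.716 L.
L-cysteine hydrochloride monohydrate: 4.74 mmol/L × 175.6 mg/mmol × 0.716 L = 595.958 mg
magnesium chloride hexahydrate: 0.523 g/L × 0.716 L = 0.374468 g = 374.468 mg
monopotassium phosphate: 21.1 mmol/L × 136.1 g/mol × 0.716 L ÷ 1000 = 2.056 g
glucose: 21.7 mmol/L × 180.16 g/mol × 0.716 L ÷ 1000 = 2.799 g
sodium citrate dihydrate: 7.39 mmol/L × 294.1 g/mol × 0.716 L ÷ 1000 = 1.556 g
trehalose: 36.2 g/L × 0.716 L = 25.919 g
peptone: 2.52 g/L × 0.716 L = 1.804 g

L-cysteine hydrochloride monohydrate 595.958 mg; magnesium chloride hexahydrate 374.468 mg; monopotassium phosphate 2.056 g; glucose 2.799 g; sodium citrate dihydrate 1.556 g; trehalose 25.919 g; peptone 1.804 g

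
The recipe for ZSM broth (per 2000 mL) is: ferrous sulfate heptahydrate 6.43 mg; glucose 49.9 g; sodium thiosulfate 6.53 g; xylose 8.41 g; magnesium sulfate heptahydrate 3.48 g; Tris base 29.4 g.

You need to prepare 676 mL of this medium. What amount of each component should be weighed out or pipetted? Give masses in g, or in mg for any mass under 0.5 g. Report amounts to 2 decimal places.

Ratio of target to recipe volume: 676 / 2000 = 0.338.
ferrous sulfate heptahydrate: 6.43 mg × (676 mL / 2000 mL) = 2.17 mg
glucose: 49.9 g × (676 mL / 2000 mL) = 16.87 g
sodium thiosulfate: 6.53 g × (676 mL / 2000 mL) = 2.21 g
xylose: 8.41 g × (676 mL / 2000 mL) = 2.84 g
magnesium sulfate heptahydrate: 3.48 g × (676 mL / 2000 mL) = 1.18 g
Tris base: 29.4 g × (676 mL / 2000 mL) = 9.94 g

ferrous sulfate heptahydrate 2.17 mg; glucose 16.87 g; sodium thiosulfate 2.21 g; xylose 2.84 g; magnesium sulfate heptahydrate 1.18 g; Tris base 9.94 g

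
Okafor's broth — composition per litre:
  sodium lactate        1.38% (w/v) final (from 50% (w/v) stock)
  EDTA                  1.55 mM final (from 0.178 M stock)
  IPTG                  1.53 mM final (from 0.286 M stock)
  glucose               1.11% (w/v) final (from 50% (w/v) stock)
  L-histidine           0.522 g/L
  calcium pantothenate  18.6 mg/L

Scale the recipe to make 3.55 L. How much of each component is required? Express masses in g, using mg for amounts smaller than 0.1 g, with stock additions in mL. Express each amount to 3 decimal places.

Scale factor relative to 1 L: 3.55.
sodium lactate: V = C2·V2/C1 = 1.38% ÷ 50% × 3550 mL = 97.980 mL
EDTA: C1V1 = C2V2 → 1.55 mM × 3550 mL ÷ 178 mM = 30.913 mL
IPTG: V = C2·V2/C1 = 1.53 mM × 3550 mL ÷ 286 mM = 18.991 mL
glucose: dilute stock: 1.11% ÷ 50% × 3550 mL = 78.810 mL
L-histidine: 0.522 g/L × 3.55 L = 1.853 g
calcium pantothenate: 18.6 mg/L × 3.55 L = 66.030 mg

sodium lactate 97.980 mL; EDTA 30.913 mL; IPTG 18.991 mL; glucose 78.810 mL; L-histidine 1.853 g; calcium pantothenate 66.030 mg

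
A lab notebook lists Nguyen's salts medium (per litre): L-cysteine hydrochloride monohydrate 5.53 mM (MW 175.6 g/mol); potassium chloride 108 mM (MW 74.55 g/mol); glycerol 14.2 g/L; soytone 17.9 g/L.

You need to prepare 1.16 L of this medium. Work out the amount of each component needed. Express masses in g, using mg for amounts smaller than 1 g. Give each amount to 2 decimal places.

L-cysteine hydrochloride monohydrate 1.13 g; potassium chloride 9.34 g; glycerol 16.47 g; soytone 20.76 g

Working volume: 1.16 L.
L-cysteine hydrochloride monohydrate: 5.53 mmol/L × 175.6 g/mol × 1.16 L ÷ 1000 = 1.13 g
potassium chloride: 108 mmol/L × 74.55 g/mol × 1.16 L ÷ 1000 = 9.34 g
glycerol: 14.2 g/L × 1.16 L = 16.47 g
soytone: 17.9 g/L × 1.16 L = 20.76 g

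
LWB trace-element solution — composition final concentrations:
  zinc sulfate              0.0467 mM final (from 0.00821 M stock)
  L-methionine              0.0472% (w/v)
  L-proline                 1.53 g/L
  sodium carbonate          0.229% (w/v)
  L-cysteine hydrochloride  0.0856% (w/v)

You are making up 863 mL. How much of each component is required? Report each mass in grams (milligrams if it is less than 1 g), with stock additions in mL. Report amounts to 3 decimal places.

Target volume = 863 mL = 0.863 L.
zinc sulfate: dilute stock: 0.0467 mM × 863 mL ÷ 8.21 mM = 4.909 mL
L-methionine: 0.0472 g per 100 mL × 863 mL ÷ 100 = 0.407336 g = 407.336 mg
L-proline: 1.53 g/L × 0.863 L = 1.320 g
sodium carbonate: 0.229% w/v = 2.29 g/L → 2.29 × 0.863 L = 1.976 g
L-cysteine hydrochloride: 0.0856% w/v = 0.856 g/L → 0.856 × 0.863 L = 0.738728 g = 738.728 mg

zinc sulfate 4.909 mL; L-methionine 407.336 mg; L-proline 1.320 g; sodium carbonate 1.976 g; L-cysteine hydrochloride 738.728 mg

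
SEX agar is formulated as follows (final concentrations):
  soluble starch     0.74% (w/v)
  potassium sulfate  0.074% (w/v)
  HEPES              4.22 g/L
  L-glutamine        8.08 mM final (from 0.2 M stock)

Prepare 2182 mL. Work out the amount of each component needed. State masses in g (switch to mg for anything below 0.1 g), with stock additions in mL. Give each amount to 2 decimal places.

soluble starch 16.15 g; potassium sulfate 1.61 g; HEPES 9.21 g; L-glutamine 88.15 mL

Target volume = 2182 mL = 2.182 L.
soluble starch: 0.74 g per 100 mL × 2182 mL ÷ 100 = 16.15 g
potassium sulfate: 0.074 g per 100 mL × 2182 mL ÷ 100 = 1.61 g
HEPES: 4.22 g/L × 2.182 L = 9.21 g
L-glutamine: C1V1 = C2V2 → 8.08 mM × 2182 mL ÷ 200 mM = 88.15 mL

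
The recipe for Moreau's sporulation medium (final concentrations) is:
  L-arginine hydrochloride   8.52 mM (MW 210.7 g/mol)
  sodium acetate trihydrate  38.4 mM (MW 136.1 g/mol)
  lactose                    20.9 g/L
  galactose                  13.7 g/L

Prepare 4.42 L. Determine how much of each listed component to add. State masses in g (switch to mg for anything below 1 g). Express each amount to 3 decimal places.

Scale factor relative to 1 L: 4.42.
L-arginine hydrochloride: 8.52 mmol/L × 210.7 g/mol × 4.42 L ÷ 1000 = 7.935 g
sodium acetate trihydrate: 38.4 mmol/L × 136.1 g/mol × 4.42 L ÷ 1000 = 23.100 g
lactose: 20.9 g/L × 4.42 L = 92.378 g
galactose: 13.7 g/L × 4.42 L = 60.554 g

L-arginine hydrochloride 7.935 g; sodium acetate trihydrate 23.100 g; lactose 92.378 g; galactose 60.554 g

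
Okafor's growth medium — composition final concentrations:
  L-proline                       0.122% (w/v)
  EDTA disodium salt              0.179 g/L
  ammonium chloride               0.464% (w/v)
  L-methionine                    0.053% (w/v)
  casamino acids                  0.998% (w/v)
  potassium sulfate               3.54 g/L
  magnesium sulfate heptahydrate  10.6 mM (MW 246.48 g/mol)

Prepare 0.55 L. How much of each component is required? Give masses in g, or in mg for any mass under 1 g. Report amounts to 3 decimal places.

Scale factor relative to 1 L: 0.55.
L-proline: 0.122 g per 100 mL × 550 mL ÷ 100 = 0.671 g = 671.000 mg
EDTA disodium salt: 0.179 g/L × 0.55 L = 0.09845 g = 98.450 mg
ammonium chloride: 0.464 g per 100 mL × 550 mL ÷ 100 = 2.552 g
L-methionine: 0.053% w/v = 0.53 g/L → 0.53 × 0.55 L = 0.2915 g = 291.500 mg
casamino acids: 0.998% w/v = 9.98 g/L → 9.98 × 0.55 L = 5.489 g
potassium sulfate: 3.54 g/L × 0.55 L = 1.947 g
magnesium sulfate heptahydrate: 10.6 mmol/L × 246.48 g/mol × 0.55 L ÷ 1000 = 1.437 g

L-proline 671.000 mg; EDTA disodium salt 98.450 mg; ammonium chloride 2.552 g; L-methionine 291.500 mg; casamino acids 5.489 g; potassium sulfate 1.947 g; magnesium sulfate heptahydrate 1.437 g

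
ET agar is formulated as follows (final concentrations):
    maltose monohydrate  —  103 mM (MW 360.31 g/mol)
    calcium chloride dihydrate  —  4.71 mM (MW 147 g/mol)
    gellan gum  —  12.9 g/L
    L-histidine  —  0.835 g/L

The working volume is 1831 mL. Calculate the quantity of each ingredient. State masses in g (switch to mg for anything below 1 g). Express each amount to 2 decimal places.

Scale factor relative to 1 L: 1.831.
maltose monohydrate: 103 mmol/L × 360.31 g/mol × 1.831 L ÷ 1000 = 67.95 g
calcium chloride dihydrate: 4.71 mmol/L × 147 g/mol × 1.831 L ÷ 1000 = 1.27 g
gellan gum: 12.9 g/L × 1.831 L = 23.62 g
L-histidine: 0.835 g/L × 1.831 L = 1.53 g

maltose monohydrate 67.95 g; calcium chloride dihydrate 1.27 g; gellan gum 23.62 g; L-histidine 1.53 g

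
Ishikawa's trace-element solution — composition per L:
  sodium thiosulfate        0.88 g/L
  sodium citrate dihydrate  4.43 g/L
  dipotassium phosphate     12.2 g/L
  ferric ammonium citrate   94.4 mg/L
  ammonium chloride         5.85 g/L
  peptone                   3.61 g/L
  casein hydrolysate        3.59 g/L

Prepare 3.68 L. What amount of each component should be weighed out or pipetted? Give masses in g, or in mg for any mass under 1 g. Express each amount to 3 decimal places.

Working volume: 3.68 L.
sodium thiosulfate: 0.88 g/L × 3.68 L = 3.238 g
sodium citrate dihydrate: 4.43 g/L × 3.68 L = 16.302 g
dipotassium phosphate: 12.2 g/L × 3.68 L = 44.896 g
ferric ammonium citrate: 94.4 mg/L × 3.68 L = 347.392 mg
ammonium chloride: 5.85 g/L × 3.68 L = 21.528 g
peptone: 3.61 g/L × 3.68 L = 13.285 g
casein hydrolysate: 3.59 g/L × 3.68 L = 13.211 g

sodium thiosulfate 3.238 g; sodium citrate dihydrate 16.302 g; dipotassium phosphate 44.896 g; ferric ammonium citrate 347.392 mg; ammonium chloride 21.528 g; peptone 13.285 g; casein hydrolysate 13.211 g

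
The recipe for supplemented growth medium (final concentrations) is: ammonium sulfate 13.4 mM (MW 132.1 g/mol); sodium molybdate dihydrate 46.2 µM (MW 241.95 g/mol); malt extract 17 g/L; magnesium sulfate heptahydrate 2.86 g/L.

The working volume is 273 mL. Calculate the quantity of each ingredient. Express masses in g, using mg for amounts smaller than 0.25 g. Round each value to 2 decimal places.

Target volume = 273 mL = 0.273 L.
ammonium sulfate: 13.4 mmol/L × 132.1 g/mol × 0.273 L ÷ 1000 = 0.48 g
sodium molybdate dihydrate: 46.2 µmol/L × 241.95 g/mol × 0.273 L ÷ 1000 = 3.05 mg
malt extract: 17 g/L × 0.273 L = 4.64 g
magnesium sulfate heptahydrate: 2.86 g/L × 0.273 L = 0.78 g

ammonium sulfate 0.48 g; sodium molybdate dihydrate 3.05 mg; malt extract 4.64 g; magnesium sulfate heptahydrate 0.78 g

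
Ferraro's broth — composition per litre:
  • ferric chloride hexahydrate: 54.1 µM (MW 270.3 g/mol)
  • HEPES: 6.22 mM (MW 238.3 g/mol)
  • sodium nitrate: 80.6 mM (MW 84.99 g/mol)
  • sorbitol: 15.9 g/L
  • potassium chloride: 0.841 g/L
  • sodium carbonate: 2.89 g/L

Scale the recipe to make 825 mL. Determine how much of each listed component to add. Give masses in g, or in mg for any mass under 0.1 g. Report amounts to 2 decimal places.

Scale factor relative to 1 L: 0.825.
ferric chloride hexahydrate: 54.1 µmol/L × 270.3 g/mol × 0.825 L ÷ 1000 = 12.06 mg
HEPES: 6.22 mmol/L × 238.3 g/mol × 0.825 L ÷ 1000 = 1.22 g
sodium nitrate: 80.6 mmol/L × 84.99 g/mol × 0.825 L ÷ 1000 = 5.65 g
sorbitol: 15.9 g/L × 0.825 L = 13.12 g
potassium chloride: 0.841 g/L × 0.825 L = 0.69 g
sodium carbonate: 2.89 g/L × 0.825 L = 2.38 g

ferric chloride hexahydrate 12.06 mg; HEPES 1.22 g; sodium nitrate 5.65 g; sorbitol 13.12 g; potassium chloride 0.69 g; sodium carbonate 2.38 g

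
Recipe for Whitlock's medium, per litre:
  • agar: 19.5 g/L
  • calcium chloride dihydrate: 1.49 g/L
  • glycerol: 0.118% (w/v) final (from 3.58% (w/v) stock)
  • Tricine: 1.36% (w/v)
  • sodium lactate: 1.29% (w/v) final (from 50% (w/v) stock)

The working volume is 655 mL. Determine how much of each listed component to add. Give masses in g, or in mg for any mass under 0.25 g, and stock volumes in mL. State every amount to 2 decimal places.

agar 12.77 g; calcium chloride dihydrate 0.98 g; glycerol 21.59 mL; Tricine 8.91 g; sodium lactate 16.90 mL

Working volume: 655 mL = 0.655 L.
agar: 19.5 g/L × 0.655 L = 12.77 g
calcium chloride dihydrate: 1.49 g/L × 0.655 L = 0.98 g
glycerol: V = C2·V2/C1 = 0.118% ÷ 3.58% × 655 mL = 21.59 mL
Tricine: 1.36 g per 100 mL × 655 mL ÷ 100 = 8.91 g
sodium lactate: dilute stock: 1.29% ÷ 50% × 655 mL = 16.90 mL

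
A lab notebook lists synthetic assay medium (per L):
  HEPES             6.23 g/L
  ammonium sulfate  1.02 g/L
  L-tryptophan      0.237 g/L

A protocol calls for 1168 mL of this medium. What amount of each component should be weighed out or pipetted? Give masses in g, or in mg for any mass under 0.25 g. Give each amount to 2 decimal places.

HEPES 7.28 g; ammonium sulfate 1.19 g; L-tryptophan 0.28 g

Scale factor relative to 1 L: 1.168.
HEPES: 6.23 g/L × 1.168 L = 7.28 g
ammonium sulfate: 1.02 g/L × 1.168 L = 1.19 g
L-tryptophan: 0.237 g/L × 1.168 L = 0.28 g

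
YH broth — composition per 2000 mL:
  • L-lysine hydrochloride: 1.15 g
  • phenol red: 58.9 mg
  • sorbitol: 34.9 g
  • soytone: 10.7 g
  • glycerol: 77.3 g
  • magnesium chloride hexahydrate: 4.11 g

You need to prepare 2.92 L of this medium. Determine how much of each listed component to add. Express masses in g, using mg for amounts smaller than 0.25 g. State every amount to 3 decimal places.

L-lysine hydrochloride 1.679 g; phenol red 85.994 mg; sorbitol 50.954 g; soytone 15.622 g; glycerol 112.858 g; magnesium chloride hexahydrate 6.001 g

Scale factor = 2920 mL / 2000 mL = 1.46.
L-lysine hydrochloride: 1.15 g × (2920 mL / 2000 mL) = 1.679 g
phenol red: 58.9 mg × (2920 mL / 2000 mL) = 85.994 mg
sorbitol: 34.9 g × (2920 mL / 2000 mL) = 50.954 g
soytone: 10.7 g × (2920 mL / 2000 mL) = 15.622 g
glycerol: 77.3 g × (2920 mL / 2000 mL) = 112.858 g
magnesium chloride hexahydrate: 4.11 g × (2920 mL / 2000 mL) = 6.001 g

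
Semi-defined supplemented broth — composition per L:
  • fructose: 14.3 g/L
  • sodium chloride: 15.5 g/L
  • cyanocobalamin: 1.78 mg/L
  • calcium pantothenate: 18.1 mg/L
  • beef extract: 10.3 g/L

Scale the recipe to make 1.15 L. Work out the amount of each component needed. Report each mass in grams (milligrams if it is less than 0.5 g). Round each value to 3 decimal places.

fructose 16.445 g; sodium chloride 17.825 g; cyanocobalamin 2.047 mg; calcium pantothenate 20.815 mg; beef extract 11.845 g

Working volume: 1.15 L.
fructose: 14.3 g/L × 1.15 L = 16.445 g
sodium chloride: 15.5 g/L × 1.15 L = 17.825 g
cyanocobalamin: 1.78 mg/L × 1.15 L = 2.047 mg
calcium pantothenate: 18.1 mg/L × 1.15 L = 20.815 mg
beef extract: 10.3 g/L × 1.15 L = 11.845 g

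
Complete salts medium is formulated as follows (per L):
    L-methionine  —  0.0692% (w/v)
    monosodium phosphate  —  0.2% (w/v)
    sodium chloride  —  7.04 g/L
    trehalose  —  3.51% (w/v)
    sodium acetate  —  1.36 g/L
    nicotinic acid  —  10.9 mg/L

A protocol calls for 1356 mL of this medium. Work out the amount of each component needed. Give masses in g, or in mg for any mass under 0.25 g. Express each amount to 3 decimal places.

L-methionine 0.938 g; monosodium phosphate 2.712 g; sodium chloride 9.546 g; trehalose 47.596 g; sodium acetate 1.844 g; nicotinic acid 14.780 mg

Scale factor relative to 1 L: 1.356.
L-methionine: 0.0692% w/v = 0.692 g/L → 0.692 × 1.356 L = 0.938 g
monosodium phosphate: 0.2 g per 100 mL × 1356 mL ÷ 100 = 2.712 g
sodium chloride: 7.04 g/L × 1.356 L = 9.546 g
trehalose: 3.51 g per 100 mL × 1356 mL ÷ 100 = 47.596 g
sodium acetate: 1.36 g/L × 1.356 L = 1.844 g
nicotinic acid: 10.9 mg/L × 1.356 L = 14.780 mg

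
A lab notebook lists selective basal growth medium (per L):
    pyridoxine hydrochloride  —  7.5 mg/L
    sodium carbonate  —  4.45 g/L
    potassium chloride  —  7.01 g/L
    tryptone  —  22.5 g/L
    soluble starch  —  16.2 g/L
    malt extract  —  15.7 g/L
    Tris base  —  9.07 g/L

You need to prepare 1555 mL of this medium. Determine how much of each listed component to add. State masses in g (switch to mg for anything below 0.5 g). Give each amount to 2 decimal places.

pyridoxine hydrochloride 11.66 mg; sodium carbonate 6.92 g; potassium chloride 10.90 g; tryptone 34.99 g; soluble starch 25.19 g; malt extract 24.41 g; Tris base 14.10 g

Scale factor relative to 1 L: 1.555.
pyridoxine hydrochloride: 7.5 mg/L × 1.555 L = 11.66 mg
sodium carbonate: 4.45 g/L × 1.555 L = 6.92 g
potassium chloride: 7.01 g/L × 1.555 L = 10.90 g
tryptone: 22.5 g/L × 1.555 L = 34.99 g
soluble starch: 16.2 g/L × 1.555 L = 25.19 g
malt extract: 15.7 g/L × 1.555 L = 24.41 g
Tris base: 9.07 g/L × 1.555 L = 14.10 g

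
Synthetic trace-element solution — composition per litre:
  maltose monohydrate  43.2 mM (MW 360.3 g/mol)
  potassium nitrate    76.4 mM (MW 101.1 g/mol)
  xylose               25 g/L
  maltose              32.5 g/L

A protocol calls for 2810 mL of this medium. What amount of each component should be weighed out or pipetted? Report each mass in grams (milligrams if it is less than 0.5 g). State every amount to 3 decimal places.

Scale factor relative to 1 L: 2.81.
maltose monohydrate: 43.2 mmol/L × 360.3 g/mol × 2.81 L ÷ 1000 = 43.738 g
potassium nitrate: 76.4 mmol/L × 101.1 g/mol × 2.81 L ÷ 1000 = 21.705 g
xylose: 25 g/L × 2.81 L = 70.250 g
maltose: 32.5 g/L × 2.81 L = 91.325 g

maltose monohydrate 43.738 g; potassium nitrate 21.705 g; xylose 70.250 g; maltose 91.325 g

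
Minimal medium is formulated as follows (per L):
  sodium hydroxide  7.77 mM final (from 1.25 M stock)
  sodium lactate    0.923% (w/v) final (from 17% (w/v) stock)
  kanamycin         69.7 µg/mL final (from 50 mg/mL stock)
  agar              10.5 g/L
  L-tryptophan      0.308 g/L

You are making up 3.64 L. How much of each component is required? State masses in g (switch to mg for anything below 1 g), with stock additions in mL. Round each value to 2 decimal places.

Scale factor relative to 1 L: 3.64.
sodium hydroxide: C1V1 = C2V2 → 7.77 mM × 3640 mL ÷ 1250 mM = 22.63 mL
sodium lactate: V = C2·V2/C1 = 0.923% ÷ 17% × 3640 mL = 197.63 mL
kanamycin: C1V1 = C2V2 → 69.7 µg/mL × 3640 mL ÷ 50000 µg/mL = 5.07 mL
agar: 10.5 g/L × 3.64 L = 38.22 g
L-tryptophan: 0.308 g/L × 3.64 L = 1.12 g

sodium hydroxide 22.63 mL; sodium lactate 197.63 mL; kanamycin 5.07 mL; agar 38.22 g; L-tryptophan 1.12 g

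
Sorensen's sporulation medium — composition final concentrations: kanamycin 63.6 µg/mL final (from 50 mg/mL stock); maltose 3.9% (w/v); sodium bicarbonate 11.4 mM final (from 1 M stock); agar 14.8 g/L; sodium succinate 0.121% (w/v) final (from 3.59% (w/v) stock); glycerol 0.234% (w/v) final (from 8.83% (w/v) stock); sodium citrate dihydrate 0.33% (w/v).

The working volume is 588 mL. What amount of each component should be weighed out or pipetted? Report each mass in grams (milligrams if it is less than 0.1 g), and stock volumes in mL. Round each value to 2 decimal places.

Working volume: 588 mL = 0.588 L.
kanamycin: V = C2·V2/C1 = 63.6 µg/mL × 588 mL ÷ 50000 µg/mL = 0.75 mL
maltose: 3.9 g per 100 mL × 588 mL ÷ 100 = 22.93 g
sodium bicarbonate: dilute stock: 11.4 mM × 588 mL ÷ 1000 mM = 6.70 mL
agar: 14.8 g/L × 0.588 L = 8.70 g
sodium succinate: V = C2·V2/C1 = 0.121% ÷ 3.59% × 588 mL = 19.82 mL
glycerol: dilute stock: 0.234% ÷ 8.83% × 588 mL = 15.58 mL
sodium citrate dihydrate: 0.33% w/v = 3.3 g/L → 3.3 × 0.588 L = 1.94 g

kanamycin 0.75 mL; maltose 22.93 g; sodium bicarbonate 6.70 mL; agar 8.70 g; sodium succinate 19.82 mL; glycerol 15.58 mL; sodium citrate dihydrate 1.94 g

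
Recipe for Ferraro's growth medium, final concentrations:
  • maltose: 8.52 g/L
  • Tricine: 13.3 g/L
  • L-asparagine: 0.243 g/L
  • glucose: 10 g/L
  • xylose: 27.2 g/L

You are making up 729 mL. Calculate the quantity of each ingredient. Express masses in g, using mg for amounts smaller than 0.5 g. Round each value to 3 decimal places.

maltose 6.211 g; Tricine 9.696 g; L-asparagine 177.147 mg; glucose 7.290 g; xylose 19.829 g

Working volume: 729 mL = 0.729 L.
maltose: 8.52 g/L × 0.729 L = 6.211 g
Tricine: 13.3 g/L × 0.729 L = 9.696 g
L-asparagine: 0.243 g/L × 0.729 L = 0.177147 g = 177.147 mg
glucose: 10 g/L × 0.729 L = 7.290 g
xylose: 27.2 g/L × 0.729 L = 19.829 g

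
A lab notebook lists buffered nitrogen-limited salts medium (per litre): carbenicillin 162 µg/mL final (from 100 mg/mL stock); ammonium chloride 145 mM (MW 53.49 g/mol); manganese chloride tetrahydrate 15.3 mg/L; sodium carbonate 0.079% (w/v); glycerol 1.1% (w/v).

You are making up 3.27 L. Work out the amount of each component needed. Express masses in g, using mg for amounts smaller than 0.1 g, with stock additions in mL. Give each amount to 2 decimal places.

Scale factor relative to 1 L: 3.27.
carbenicillin: dilute stock: 162 µg/mL × 3270 mL ÷ 100000 µg/mL = 5.30 mL
ammonium chloride: 145 mmol/L × 53.49 g/mol × 3.27 L ÷ 1000 = 25.36 g
manganese chloride tetrahydrate: 15.3 mg/L × 3.27 L = 50.03 mg
sodium carbonate: 0.079% w/v = 0.79 g/L → 0.79 × 3.27 L = 2.58 g
glycerol: 1.1 g per 100 mL × 3270 mL ÷ 100 = 35.97 g

carbenicillin 5.30 mL; ammonium chloride 25.36 g; manganese chloride tetrahydrate 50.03 mg; sodium carbonate 2.58 g; glycerol 35.97 g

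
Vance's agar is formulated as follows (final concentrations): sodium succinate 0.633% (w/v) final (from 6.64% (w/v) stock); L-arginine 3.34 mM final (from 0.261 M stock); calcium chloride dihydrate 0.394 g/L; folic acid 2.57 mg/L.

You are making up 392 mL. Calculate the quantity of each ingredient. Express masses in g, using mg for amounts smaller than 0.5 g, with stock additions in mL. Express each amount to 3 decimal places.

sodium succinate 37.370 mL; L-arginine 5.016 mL; calcium chloride dihydrate 154.448 mg; folic acid 1.007 mg

Working volume: 392 mL = 0.392 L.
sodium succinate: V = C2·V2/C1 = 0.633% ÷ 6.64% × 392 mL = 37.370 mL
L-arginine: C1V1 = C2V2 → 3.34 mM × 392 mL ÷ 261 mM = 5.016 mL
calcium chloride dihydrate: 0.394 g/L × 0.392 L = 0.154448 g = 154.448 mg
folic acid: 2.57 mg/L × 0.392 L = 1.007 mg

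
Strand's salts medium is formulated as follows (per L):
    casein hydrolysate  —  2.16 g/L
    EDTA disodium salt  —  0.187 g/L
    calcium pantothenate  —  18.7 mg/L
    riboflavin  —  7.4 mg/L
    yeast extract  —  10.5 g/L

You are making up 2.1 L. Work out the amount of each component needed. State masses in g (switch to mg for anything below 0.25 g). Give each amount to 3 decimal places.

Scale factor relative to 1 L: 2.1.
casein hydrolysate: 2.16 g/L × 2.1 L = 4.536 g
EDTA disodium salt: 0.187 g/L × 2.1 L = 0.393 g
calcium pantothenate: 18.7 mg/L × 2.1 L = 39.270 mg
riboflavin: 7.4 mg/L × 2.1 L = 15.540 mg
yeast extract: 10.5 g/L × 2.1 L = 22.050 g

casein hydrolysate 4.536 g; EDTA disodium salt 0.393 g; calcium pantothenate 39.270 mg; riboflavin 15.540 mg; yeast extract 22.050 g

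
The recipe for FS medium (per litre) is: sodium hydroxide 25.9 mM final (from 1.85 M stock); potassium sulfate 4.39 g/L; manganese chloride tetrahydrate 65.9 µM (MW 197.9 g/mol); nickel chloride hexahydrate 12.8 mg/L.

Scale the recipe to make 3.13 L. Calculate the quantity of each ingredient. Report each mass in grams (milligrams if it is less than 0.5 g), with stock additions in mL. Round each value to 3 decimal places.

sodium hydroxide 43.820 mL; potassium sulfate 13.741 g; manganese chloride tetrahydrate 40.820 mg; nickel chloride hexahydrate 40.064 mg

Working volume: 3.13 L.
sodium hydroxide: C1V1 = C2V2 → 25.9 mM × 3130 mL ÷ 1850 mM = 43.820 mL
potassium sulfate: 4.39 g/L × 3.13 L = 13.741 g
manganese chloride tetrahydrate: 65.9 µmol/L × 197.9 g/mol × 3.13 L ÷ 1000 = 40.820 mg
nickel chloride hexahydrate: 12.8 mg/L × 3.13 L = 40.064 mg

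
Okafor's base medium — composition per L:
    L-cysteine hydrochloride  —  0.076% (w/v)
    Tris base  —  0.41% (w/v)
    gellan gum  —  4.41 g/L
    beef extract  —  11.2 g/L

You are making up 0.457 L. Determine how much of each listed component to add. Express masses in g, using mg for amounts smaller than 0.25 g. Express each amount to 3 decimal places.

L-cysteine hydrochloride 0.347 g; Tris base 1.874 g; gellan gum 2.015 g; beef extract 5.118 g

Scale factor relative to 1 L: 0.457.
L-cysteine hydrochloride: 0.076 g per 100 mL × 457 mL ÷ 100 = 0.347 g
Tris base: 0.41 g per 100 mL × 457 mL ÷ 100 = 1.874 g
gellan gum: 4.41 g/L × 0.457 L = 2.015 g
beef extract: 11.2 g/L × 0.457 L = 5.118 g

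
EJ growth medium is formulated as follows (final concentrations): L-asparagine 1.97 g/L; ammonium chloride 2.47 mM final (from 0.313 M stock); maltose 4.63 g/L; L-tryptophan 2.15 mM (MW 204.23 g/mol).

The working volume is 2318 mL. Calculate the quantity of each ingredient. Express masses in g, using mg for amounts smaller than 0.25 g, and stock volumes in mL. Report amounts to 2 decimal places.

L-asparagine 4.57 g; ammonium chloride 18.29 mL; maltose 10.73 g; L-tryptophan 1.02 g

Working volume: 2318 mL = 2.318 L.
L-asparagine: 1.97 g/L × 2.318 L = 4.57 g
ammonium chloride: dilute stock: 2.47 mM × 2318 mL ÷ 313 mM = 18.29 mL
maltose: 4.63 g/L × 2.318 L = 10.73 g
L-tryptophan: 2.15 mmol/L × 204.23 g/mol × 2.318 L ÷ 1000 = 1.02 g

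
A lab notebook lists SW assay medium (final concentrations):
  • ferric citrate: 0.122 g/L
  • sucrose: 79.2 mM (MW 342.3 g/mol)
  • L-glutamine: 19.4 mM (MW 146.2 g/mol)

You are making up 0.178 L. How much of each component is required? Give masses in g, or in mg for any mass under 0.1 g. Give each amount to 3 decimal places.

ferric citrate 21.716 mg; sucrose 4.826 g; L-glutamine 0.505 g

Scale factor relative to 1 L: 0.178.
ferric citrate: 0.122 g/L × 0.178 L = 0.021716 g = 21.716 mg
sucrose: 79.2 mmol/L × 342.3 g/mol × 0.178 L ÷ 1000 = 4.826 g
L-glutamine: 19.4 mmol/L × 146.2 g/mol × 0.178 L ÷ 1000 = 0.505 g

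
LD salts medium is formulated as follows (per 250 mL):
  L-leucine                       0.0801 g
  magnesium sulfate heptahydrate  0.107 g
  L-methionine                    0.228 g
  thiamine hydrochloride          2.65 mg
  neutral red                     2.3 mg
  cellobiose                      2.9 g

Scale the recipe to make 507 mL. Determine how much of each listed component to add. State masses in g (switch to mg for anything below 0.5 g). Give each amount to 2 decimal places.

Ratio of target to recipe volume: 507 / 250 = 2.028.
L-leucine: 0.0801 g × (507 mL / 250 mL) = 0.162443 g = 162.44 mg
magnesium sulfate heptahydrate: 0.107 g × (507 mL / 250 mL) = 0.216996 g = 217.00 mg
L-methionine: 0.228 g × (507 mL / 250 mL) = 0.462384 g = 462.38 mg
thiamine hydrochloride: 2.65 mg × (507 mL / 250 mL) = 5.37 mg
neutral red: 2.3 mg × (507 mL / 250 mL) = 4.66 mg
cellobiose: 2.9 g × (507 mL / 250 mL) = 5.88 g

L-leucine 162.44 mg; magnesium sulfate heptahydrate 217.00 mg; L-methionine 462.38 mg; thiamine hydrochloride 5.37 mg; neutral red 4.66 mg; cellobiose 5.88 g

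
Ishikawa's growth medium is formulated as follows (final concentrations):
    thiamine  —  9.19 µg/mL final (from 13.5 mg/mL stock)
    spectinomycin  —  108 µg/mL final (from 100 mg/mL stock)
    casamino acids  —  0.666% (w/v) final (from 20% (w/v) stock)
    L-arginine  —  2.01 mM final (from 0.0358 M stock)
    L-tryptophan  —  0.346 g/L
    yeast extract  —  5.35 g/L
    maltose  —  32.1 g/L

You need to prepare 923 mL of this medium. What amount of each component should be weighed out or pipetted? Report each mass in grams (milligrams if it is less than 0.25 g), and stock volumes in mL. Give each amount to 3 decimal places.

Scale factor relative to 1 L: 0.923.
thiamine: V = C2·V2/C1 = 9.19 µg/mL × 923 mL ÷ 13500 µg/mL = 0.628 mL
spectinomycin: V = C2·V2/C1 = 108 µg/mL × 923 mL ÷ 100000 µg/mL = 0.997 mL
casamino acids: C1V1 = C2V2 → 0.666% ÷ 20% × 923 mL = 30.736 mL
L-arginine: C1V1 = C2V2 → 2.01 mM × 923 mL ÷ 35.8 mM = 51.822 mL
L-tryptophan: 0.346 g/L × 0.923 L = 0.319 g
yeast extract: 5.35 g/L × 0.923 L = 4.938 g
maltose: 32.1 g/L × 0.923 L = 29.628 g

thiamine 0.628 mL; spectinomycin 0.997 mL; casamino acids 30.736 mL; L-arginine 51.822 mL; L-tryptophan 0.319 g; yeast extract 4.938 g; maltose 29.628 g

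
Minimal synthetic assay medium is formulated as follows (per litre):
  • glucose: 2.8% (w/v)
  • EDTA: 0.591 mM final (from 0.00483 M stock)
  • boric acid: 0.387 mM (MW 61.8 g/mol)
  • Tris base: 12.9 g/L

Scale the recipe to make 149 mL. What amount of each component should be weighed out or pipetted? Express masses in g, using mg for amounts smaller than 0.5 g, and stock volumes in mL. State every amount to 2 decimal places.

glucose 4.17 g; EDTA 18.23 mL; boric acid 3.56 mg; Tris base 1.92 g

Scale factor relative to 1 L: 0.149.
glucose: 2.8% w/v = 28 g/L → 28 × 0.149 L = 4.17 g
EDTA: dilute stock: 0.591 mM × 149 mL ÷ 4.83 mM = 18.23 mL
boric acid: 0.387 mmol/L × 61.8 mg/mmol × 0.149 L = 3.56 mg
Tris base: 12.9 g/L × 0.149 L = 1.92 g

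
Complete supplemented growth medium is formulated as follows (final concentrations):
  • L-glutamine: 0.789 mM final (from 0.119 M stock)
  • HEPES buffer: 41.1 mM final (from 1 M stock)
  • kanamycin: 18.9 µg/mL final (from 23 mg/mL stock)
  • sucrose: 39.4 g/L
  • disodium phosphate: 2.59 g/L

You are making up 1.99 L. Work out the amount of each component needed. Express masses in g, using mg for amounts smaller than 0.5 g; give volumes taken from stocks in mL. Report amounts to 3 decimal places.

Working volume: 1.99 L.
L-glutamine: C1V1 = C2V2 → 0.789 mM × 1990 mL ÷ 119 mM = 13.194 mL
HEPES buffer: V = C2·V2/C1 = 41.1 mM × 1990 mL ÷ 1000 mM = 81.789 mL
kanamycin: C1V1 = C2V2 → 18.9 µg/mL × 1990 mL ÷ 23000 µg/mL = 1.635 mL
sucrose: 39.4 g/L × 1.99 L = 78.406 g
disodium phosphate: 2.59 g/L × 1.99 L = 5.154 g

L-glutamine 13.194 mL; HEPES buffer 81.789 mL; kanamycin 1.635 mL; sucrose 78.406 g; disodium phosphate 5.154 g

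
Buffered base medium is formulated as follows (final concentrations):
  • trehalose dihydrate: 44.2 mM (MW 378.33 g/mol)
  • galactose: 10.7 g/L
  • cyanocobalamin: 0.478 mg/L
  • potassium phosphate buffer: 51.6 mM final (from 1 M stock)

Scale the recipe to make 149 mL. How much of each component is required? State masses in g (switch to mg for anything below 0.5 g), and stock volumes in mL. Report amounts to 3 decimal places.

trehalose dihydrate 2.492 g; galactose 1.594 g; cyanocobalamin 0.071 mg; potassium phosphate buffer 7.688 mL

Working volume: 149 mL = 0.149 L.
trehalose dihydrate: 44.2 mmol/L × 378.33 g/mol × 0.149 L ÷ 1000 = 2.492 g
galactose: 10.7 g/L × 0.149 L = 1.594 g
cyanocobalamin: 0.478 mg/L × 0.149 L = 0.071 mg
potassium phosphate buffer: dilute stock: 51.6 mM × 149 mL ÷ 1000 mM = 7.688 mL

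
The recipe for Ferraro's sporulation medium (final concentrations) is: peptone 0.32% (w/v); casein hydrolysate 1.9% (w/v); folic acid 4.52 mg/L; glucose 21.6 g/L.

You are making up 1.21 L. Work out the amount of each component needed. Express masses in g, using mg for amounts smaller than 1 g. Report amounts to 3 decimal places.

peptone 3.872 g; casein hydrolysate 22.990 g; folic acid 5.469 mg; glucose 26.136 g

Working volume: 1.21 L.
peptone: 0.32 g per 100 mL × 1210 mL ÷ 100 = 3.872 g
casein hydrolysate: 1.9% w/v = 19 g/L → 19 × 1.21 L = 22.990 g
folic acid: 4.52 mg/L × 1.21 L = 5.469 mg
glucose: 21.6 g/L × 1.21 L = 26.136 g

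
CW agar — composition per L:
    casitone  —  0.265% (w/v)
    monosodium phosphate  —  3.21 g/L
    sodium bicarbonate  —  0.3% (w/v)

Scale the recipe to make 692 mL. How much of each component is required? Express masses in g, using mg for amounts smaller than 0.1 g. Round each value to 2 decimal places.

Scale factor relative to 1 L: 0.692.
casitone: 0.265% w/v = 2.65 g/L → 2.65 × 0.692 L = 1.83 g
monosodium phosphate: 3.21 g/L × 0.692 L = 2.22 g
sodium bicarbonate: 0.3 g per 100 mL × 692 mL ÷ 100 = 2.08 g

casitone 1.83 g; monosodium phosphate 2.22 g; sodium bicarbonate 2.08 g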